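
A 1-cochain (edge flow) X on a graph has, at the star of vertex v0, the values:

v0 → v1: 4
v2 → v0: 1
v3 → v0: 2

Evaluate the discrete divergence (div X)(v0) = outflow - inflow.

Divergence = sum of outgoing flows = 4 + (-1) + (-2) = 1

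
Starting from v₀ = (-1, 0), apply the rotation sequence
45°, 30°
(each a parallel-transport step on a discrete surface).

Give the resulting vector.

Total rotation: 45° + 30° = 75°. Final vector: (-0.2588, -0.9659)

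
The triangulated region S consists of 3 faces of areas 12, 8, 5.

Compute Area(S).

12 + 8 + 5 = 25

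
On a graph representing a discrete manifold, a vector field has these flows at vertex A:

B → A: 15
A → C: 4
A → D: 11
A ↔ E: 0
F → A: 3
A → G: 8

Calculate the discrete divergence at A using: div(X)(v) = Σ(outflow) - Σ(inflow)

Divergence = sum of outgoing flows = (-15) + 4 + 11 + 0 + (-3) + 8 = 5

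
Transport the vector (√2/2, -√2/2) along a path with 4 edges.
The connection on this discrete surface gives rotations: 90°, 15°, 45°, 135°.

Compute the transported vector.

Total rotation: 90° + 15° + 45° + 135° = 285° ≡ -75° (mod 360°). Final vector: (-0.5000, -0.8660)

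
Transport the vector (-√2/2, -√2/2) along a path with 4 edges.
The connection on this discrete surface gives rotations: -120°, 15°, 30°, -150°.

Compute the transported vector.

Total rotation: (-120°) + 15° + 30° + (-150°) = -225° ≡ 135° (mod 360°). Final vector: (1, 0)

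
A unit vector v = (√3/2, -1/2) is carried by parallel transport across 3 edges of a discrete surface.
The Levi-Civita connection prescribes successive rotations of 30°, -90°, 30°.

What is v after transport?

Total rotation: 30° + (-90°) + 30° = -30°. Final vector: (0.5000, -0.8660)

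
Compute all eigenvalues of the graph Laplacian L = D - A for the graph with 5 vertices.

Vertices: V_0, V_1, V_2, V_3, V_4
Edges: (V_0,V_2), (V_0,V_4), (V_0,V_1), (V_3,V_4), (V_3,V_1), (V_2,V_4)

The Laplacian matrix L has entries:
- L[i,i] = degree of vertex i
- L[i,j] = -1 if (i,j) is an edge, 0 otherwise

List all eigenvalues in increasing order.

Degrees: deg(V_0) = 3, deg(V_1) = 2, deg(V_2) = 2, deg(V_3) = 2, deg(V_4) = 3.
L = D − A with rows/columns ordered (V_0, V_1, V_2, V_3, V_4):
  [ 3, -1, -1,  0, -1]
  [-1,  2,  0, -1,  0]
  [-1,  0,  2,  0, -1]
  [ 0, -1,  0,  2, -1]
  [-1,  0, -1, -1,  3]
Characteristic polynomial: det(λI − L) = λ(λ² − 5λ + 5)(λ² − 7λ + 11).
Roots: λ = 0; (λ² − 5λ + 5) = 0 ⇒ λ = (5 ± √5)/2 ≈ 1.382, 3.618; (λ² − 7λ + 11) = 0 ⇒ λ = (7 ± √5)/2 ≈ 2.382, 4.618.
(Check: the roots sum (with multiplicity) to 12, matching trace L = Σdeg = 2·6 = 12.)
Laplacian eigenvalues (increasing order): [0.0, 1.382, 2.382, 3.618, 4.618]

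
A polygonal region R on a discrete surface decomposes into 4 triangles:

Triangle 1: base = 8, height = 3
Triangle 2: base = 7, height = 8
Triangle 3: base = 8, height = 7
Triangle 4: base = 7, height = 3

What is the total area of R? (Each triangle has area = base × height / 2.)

(1/2)×8×3 + (1/2)×7×8 + (1/2)×8×7 + (1/2)×7×3 = 78.5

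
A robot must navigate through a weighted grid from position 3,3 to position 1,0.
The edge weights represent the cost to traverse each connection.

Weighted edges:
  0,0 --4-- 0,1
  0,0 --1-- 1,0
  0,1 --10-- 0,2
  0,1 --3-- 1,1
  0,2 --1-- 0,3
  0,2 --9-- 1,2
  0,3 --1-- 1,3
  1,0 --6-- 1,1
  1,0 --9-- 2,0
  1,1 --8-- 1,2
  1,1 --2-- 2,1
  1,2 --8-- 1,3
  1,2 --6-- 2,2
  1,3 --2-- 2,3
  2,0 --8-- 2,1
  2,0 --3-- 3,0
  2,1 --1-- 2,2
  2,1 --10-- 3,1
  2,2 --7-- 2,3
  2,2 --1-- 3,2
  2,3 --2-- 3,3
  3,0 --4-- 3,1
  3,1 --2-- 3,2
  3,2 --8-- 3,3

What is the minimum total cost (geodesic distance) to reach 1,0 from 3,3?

Shortest path: 3,3 → 2,3 → 2,2 → 2,1 → 1,1 → 1,0, total weight = 18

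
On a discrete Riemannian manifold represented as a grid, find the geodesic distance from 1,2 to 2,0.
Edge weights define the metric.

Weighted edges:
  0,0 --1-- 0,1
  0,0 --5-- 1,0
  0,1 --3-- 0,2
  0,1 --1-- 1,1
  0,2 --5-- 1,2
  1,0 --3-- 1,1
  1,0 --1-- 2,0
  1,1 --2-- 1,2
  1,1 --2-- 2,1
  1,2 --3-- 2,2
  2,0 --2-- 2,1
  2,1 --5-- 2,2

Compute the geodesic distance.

Shortest path: 1,2 → 1,1 → 2,1 → 2,0, total weight = 6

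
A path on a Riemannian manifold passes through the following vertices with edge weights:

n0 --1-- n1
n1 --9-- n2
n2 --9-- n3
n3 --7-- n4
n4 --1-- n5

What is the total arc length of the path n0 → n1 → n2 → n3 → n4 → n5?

Arc length = 1 + 9 + 9 + 7 + 1 = 27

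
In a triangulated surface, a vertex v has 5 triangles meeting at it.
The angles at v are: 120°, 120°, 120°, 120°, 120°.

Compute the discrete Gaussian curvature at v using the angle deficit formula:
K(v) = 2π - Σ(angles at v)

Sum of angles = 600°. K = 360° - 600° = -240° = -4π/3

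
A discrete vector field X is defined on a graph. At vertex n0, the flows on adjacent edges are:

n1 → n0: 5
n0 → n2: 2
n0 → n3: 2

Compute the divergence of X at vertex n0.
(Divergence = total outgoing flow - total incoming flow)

Divergence = sum of outgoing flows = (-5) + 2 + 2 = -1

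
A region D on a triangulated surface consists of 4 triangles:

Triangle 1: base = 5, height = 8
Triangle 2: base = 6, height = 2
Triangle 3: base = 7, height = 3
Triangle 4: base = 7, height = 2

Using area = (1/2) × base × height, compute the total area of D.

(1/2)×5×8 + (1/2)×6×2 + (1/2)×7×3 + (1/2)×7×2 = 43.5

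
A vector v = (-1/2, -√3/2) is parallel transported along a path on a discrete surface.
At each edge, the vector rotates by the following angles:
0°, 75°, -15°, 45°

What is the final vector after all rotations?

Total rotation: 0° + 75° + (-15°) + 45° = 105°. Final vector: (0.9659, -0.2588)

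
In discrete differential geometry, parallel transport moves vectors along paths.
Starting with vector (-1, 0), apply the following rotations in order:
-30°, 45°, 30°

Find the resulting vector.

Total rotation: (-30°) + 45° + 30° = 45°. Final vector: (-0.7071, -0.7071)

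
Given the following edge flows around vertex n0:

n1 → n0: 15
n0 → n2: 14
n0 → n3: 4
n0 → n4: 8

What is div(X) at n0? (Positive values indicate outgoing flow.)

Divergence = sum of outgoing flows = (-15) + 14 + 4 + 8 = 11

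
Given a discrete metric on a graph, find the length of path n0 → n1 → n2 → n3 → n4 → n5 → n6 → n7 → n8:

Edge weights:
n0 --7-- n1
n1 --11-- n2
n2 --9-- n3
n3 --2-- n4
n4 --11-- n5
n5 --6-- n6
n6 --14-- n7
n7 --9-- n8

Arc length = 7 + 11 + 9 + 2 + 11 + 6 + 14 + 9 = 69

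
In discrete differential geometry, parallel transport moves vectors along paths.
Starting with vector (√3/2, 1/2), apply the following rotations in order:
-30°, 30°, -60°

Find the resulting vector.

Total rotation: (-30°) + 30° + (-60°) = -60°. Final vector: (0.8660, -0.5000)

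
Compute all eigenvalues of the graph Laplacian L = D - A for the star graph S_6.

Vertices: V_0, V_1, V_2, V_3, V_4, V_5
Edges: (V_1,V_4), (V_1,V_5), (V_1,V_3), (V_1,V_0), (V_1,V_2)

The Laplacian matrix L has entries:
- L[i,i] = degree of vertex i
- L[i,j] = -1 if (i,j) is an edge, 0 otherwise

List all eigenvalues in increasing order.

The star S_6 is the complete bipartite graph K_{1,5} (one hub of degree 5, 5 leaves of degree 1). The Laplacian spectrum of K_{p,q} is 0, p (multiplicity q−1), q (multiplicity p−1), p+q. With p = 1, q = 5: 0 once, 1 with multiplicity 4, and 6 once. (Check: trace L = sum of degrees = 10 = 4·1 + 6.)
Laplacian eigenvalues (increasing order): [0.0, 1.0, 1.0, 1.0, 1.0, 6.0]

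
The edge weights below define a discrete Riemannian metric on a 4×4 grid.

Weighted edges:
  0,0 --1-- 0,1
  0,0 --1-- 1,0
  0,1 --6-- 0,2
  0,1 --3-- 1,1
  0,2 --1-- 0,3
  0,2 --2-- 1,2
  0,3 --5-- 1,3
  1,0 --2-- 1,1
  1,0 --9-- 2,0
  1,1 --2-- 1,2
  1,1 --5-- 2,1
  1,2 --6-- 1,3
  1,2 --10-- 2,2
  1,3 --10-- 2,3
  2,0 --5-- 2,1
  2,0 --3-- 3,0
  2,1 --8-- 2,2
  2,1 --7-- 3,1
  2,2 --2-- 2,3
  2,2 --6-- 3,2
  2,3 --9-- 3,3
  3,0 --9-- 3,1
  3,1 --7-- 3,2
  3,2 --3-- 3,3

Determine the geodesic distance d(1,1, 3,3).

Shortest path: 1,1 → 1,2 → 2,2 → 3,2 → 3,3, total weight = 21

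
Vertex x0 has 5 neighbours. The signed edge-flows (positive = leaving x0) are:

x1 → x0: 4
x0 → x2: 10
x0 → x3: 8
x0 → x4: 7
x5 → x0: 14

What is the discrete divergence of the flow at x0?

Divergence = sum of outgoing flows = (-4) + 10 + 8 + 7 + (-14) = 7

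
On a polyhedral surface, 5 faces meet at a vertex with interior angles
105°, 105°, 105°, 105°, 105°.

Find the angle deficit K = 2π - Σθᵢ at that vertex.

Sum of angles = 525°. K = 360° - 525° = -165°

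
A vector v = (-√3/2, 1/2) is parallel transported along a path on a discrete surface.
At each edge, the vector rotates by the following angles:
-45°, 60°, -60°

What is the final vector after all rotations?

Total rotation: (-45°) + 60° + (-60°) = -45°. Final vector: (-0.2588, 0.9659)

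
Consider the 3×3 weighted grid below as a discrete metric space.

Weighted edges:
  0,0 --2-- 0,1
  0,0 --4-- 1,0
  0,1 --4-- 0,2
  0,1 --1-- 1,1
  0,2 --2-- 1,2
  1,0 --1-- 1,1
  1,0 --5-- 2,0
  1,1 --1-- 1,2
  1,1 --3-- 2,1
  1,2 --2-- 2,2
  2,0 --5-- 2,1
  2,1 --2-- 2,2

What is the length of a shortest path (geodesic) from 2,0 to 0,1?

Shortest path: 2,0 → 1,0 → 1,1 → 0,1, total weight = 7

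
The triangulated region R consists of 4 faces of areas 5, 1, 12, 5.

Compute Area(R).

5 + 1 + 12 + 5 = 23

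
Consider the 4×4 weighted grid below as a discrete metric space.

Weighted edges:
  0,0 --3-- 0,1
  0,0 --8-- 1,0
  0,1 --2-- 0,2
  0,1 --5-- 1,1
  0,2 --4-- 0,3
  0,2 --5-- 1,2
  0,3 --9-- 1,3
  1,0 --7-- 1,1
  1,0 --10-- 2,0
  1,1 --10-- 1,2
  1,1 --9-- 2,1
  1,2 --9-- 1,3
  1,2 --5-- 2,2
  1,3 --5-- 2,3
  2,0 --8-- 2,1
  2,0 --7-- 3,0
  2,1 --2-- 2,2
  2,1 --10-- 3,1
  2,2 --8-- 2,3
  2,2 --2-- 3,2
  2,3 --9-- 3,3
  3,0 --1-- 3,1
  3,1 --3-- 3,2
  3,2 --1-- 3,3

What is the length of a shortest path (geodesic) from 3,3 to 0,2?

Shortest path: 3,3 → 3,2 → 2,2 → 1,2 → 0,2, total weight = 13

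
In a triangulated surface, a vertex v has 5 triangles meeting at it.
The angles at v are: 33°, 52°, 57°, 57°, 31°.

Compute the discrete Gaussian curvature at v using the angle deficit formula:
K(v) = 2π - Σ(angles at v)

Sum of angles = 230°. K = 360° - 230° = 130° = 13π/18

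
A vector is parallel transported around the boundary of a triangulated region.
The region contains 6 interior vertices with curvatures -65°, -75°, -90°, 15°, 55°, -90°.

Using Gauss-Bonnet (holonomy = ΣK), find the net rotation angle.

Holonomy = total enclosed curvature = (-65°) + (-75°) + (-90°) + 15° + 55° + (-90°) = -250°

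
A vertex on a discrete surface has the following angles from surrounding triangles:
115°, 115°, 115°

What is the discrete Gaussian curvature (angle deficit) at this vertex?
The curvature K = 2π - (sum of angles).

Sum of angles = 345°. K = 360° - 345° = 15°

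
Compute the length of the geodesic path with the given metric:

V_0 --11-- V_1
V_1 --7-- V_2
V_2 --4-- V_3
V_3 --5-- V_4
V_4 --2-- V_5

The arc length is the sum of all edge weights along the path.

Arc length = 11 + 7 + 4 + 5 + 2 = 29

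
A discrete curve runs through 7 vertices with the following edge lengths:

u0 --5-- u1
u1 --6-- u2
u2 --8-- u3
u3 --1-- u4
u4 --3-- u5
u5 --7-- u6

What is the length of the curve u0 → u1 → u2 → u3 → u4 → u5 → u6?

Arc length = 5 + 6 + 8 + 1 + 3 + 7 = 30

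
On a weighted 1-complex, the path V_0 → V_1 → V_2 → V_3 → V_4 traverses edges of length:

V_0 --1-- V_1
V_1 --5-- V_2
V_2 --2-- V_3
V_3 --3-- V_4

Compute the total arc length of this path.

Arc length = 1 + 5 + 2 + 3 = 11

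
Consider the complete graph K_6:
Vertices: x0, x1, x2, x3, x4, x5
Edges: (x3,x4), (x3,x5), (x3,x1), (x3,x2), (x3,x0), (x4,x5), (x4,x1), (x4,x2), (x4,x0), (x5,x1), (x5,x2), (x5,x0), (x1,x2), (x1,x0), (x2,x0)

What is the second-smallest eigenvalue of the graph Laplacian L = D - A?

For the complete graph K_n, L = nI − J (J = all-ones matrix). J has eigenvalues n (once, eigenvector 𝟙) and 0 (multiplicity n−1), so L has eigenvalues 0 (once) and n (multiplicity n−1). Here n = 6: eigenvalue 0 once and 6 with multiplicity 5.
Laplacian eigenvalues: [0.0, 6.0, 6.0, 6.0, 6.0, 6.0]. Algebraic connectivity (smallest non-zero eigenvalue) = 6.0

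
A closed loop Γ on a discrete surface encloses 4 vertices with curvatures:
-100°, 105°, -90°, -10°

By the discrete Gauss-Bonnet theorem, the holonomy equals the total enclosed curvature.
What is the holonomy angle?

Holonomy = total enclosed curvature = (-100°) + 105° + (-90°) + (-10°) = -95°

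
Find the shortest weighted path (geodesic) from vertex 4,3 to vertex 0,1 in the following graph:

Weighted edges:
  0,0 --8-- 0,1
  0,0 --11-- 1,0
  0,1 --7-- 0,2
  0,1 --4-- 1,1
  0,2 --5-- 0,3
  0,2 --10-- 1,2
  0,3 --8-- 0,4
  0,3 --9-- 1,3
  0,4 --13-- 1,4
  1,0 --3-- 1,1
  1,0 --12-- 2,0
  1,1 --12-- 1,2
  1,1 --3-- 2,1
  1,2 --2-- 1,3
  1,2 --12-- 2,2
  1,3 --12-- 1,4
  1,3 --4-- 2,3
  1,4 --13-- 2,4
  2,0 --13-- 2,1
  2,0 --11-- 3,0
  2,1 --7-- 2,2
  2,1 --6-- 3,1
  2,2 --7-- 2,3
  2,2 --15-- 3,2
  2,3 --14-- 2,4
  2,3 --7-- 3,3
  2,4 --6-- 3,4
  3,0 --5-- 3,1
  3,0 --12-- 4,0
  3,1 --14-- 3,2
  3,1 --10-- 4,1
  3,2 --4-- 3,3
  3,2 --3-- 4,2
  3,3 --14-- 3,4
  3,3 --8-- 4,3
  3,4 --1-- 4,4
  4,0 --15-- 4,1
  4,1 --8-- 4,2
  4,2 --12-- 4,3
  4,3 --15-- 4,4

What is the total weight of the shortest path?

Shortest path: 4,3 → 3,3 → 2,3 → 2,2 → 2,1 → 1,1 → 0,1, total weight = 36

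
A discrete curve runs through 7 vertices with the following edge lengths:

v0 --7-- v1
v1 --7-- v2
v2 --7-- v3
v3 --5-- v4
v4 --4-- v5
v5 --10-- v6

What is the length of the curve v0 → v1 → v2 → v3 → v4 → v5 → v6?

Arc length = 7 + 7 + 7 + 5 + 4 + 10 = 40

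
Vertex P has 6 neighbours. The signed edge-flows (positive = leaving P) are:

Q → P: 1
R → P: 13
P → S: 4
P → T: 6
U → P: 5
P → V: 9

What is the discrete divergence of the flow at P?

Divergence = sum of outgoing flows = (-1) + (-13) + 4 + 6 + (-5) + 9 = 0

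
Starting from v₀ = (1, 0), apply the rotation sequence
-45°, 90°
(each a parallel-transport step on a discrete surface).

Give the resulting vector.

Total rotation: (-45°) + 90° = 45°. Final vector: (0.7071, 0.7071)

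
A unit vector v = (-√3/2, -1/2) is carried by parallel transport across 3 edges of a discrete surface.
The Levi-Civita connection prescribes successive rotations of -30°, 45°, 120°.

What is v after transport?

Total rotation: (-30°) + 45° + 120° = 135°. Final vector: (0.9659, -0.2588)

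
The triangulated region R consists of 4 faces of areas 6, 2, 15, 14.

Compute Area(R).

6 + 2 + 15 + 14 = 37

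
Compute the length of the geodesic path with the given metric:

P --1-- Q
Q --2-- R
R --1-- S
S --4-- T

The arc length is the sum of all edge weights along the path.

Arc length = 1 + 2 + 1 + 4 = 8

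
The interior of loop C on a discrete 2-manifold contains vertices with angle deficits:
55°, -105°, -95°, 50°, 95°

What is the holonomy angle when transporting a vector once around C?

Holonomy = total enclosed curvature = 55° + (-105°) + (-95°) + 50° + 95° = 0°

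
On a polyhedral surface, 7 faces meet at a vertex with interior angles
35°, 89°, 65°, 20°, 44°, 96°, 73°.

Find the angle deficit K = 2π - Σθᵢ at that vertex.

Sum of angles = 422°. K = 360° - 422° = -62° = -31π/90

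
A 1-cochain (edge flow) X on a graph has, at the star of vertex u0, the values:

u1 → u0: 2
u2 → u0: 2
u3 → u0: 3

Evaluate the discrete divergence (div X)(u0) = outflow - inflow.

Divergence = sum of outgoing flows = (-2) + (-2) + (-3) = -7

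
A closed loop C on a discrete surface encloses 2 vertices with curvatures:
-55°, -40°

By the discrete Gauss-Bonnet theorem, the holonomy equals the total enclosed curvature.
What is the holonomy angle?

Holonomy = total enclosed curvature = (-55°) + (-40°) = -95°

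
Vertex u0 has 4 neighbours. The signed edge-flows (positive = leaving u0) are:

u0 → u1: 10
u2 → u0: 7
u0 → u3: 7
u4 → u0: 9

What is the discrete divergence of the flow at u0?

Divergence = sum of outgoing flows = 10 + (-7) + 7 + (-9) = 1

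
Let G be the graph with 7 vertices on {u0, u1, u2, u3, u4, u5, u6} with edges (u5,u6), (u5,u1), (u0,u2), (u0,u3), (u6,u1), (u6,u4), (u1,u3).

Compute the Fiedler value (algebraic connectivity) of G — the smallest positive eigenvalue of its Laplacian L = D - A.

Degrees: deg(u0) = 2, deg(u1) = 3, deg(u2) = 1, deg(u3) = 2, deg(u4) = 1, deg(u5) = 2, deg(u6) = 3.
L = D − A with rows/columns ordered (u0, u1, u2, u3, u4, u5, u6):
  [ 2,  0, -1, -1,  0,  0,  0]
  [ 0,  3,  0, -1,  0, -1, -1]
  [-1,  0,  1,  0,  0,  0,  0]
  [-1, -1,  0,  2,  0,  0,  0]
  [ 0,  0,  0,  0,  1,  0, -1]
  [ 0, -1,  0,  0,  0,  2, -1]
  [ 0, -1,  0,  0, -1, -1,  3]
Characteristic polynomial: det(λI − L) = λ(λ² − 4λ + 1)(λ − 1)(λ² − 6λ + 7)(λ − 3).
Roots: λ = 0; (λ² − 4λ + 1) = 0 ⇒ λ = 2 ± √3 ≈ 0.2679, 3.7321; (λ − 1) = 0 ⇒ λ = 1; (λ² − 6λ + 7) = 0 ⇒ λ = 3 ± √2 ≈ 1.5858, 4.4142; (λ − 3) = 0 ⇒ λ = 3.
(Check: the roots sum (with multiplicity) to 14, matching trace L = Σdeg = 2·7 = 14.)
Laplacian eigenvalues: [0.0, 0.2679, 1.0, 1.5858, 3.0, 3.7321, 4.4142]. Algebraic connectivity (smallest non-zero eigenvalue) = 0.2679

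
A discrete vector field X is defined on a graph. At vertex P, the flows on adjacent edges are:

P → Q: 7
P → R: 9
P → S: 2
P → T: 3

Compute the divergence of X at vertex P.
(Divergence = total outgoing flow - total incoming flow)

Divergence = sum of outgoing flows = 7 + 9 + 2 + 3 = 21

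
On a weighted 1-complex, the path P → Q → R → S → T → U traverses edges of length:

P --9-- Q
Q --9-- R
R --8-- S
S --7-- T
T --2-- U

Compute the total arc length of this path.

Arc length = 9 + 9 + 8 + 7 + 2 = 35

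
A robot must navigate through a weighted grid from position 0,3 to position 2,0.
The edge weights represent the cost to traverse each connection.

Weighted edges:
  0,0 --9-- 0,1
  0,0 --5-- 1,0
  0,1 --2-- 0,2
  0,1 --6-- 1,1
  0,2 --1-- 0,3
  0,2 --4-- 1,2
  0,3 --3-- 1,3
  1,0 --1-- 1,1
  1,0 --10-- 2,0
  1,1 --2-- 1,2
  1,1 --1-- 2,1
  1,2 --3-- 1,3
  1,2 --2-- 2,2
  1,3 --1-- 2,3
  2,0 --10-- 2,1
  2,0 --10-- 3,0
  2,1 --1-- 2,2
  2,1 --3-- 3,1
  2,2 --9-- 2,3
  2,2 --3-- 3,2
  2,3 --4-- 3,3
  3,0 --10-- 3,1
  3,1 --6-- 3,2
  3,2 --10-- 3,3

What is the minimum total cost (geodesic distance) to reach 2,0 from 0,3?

Shortest path: 0,3 → 0,2 → 1,2 → 1,1 → 1,0 → 2,0, total weight = 18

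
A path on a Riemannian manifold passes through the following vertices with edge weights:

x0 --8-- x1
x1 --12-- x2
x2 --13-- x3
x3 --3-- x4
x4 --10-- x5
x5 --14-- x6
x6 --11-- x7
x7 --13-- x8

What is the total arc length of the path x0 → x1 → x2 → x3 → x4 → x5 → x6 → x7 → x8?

Arc length = 8 + 12 + 13 + 3 + 10 + 14 + 11 + 13 = 84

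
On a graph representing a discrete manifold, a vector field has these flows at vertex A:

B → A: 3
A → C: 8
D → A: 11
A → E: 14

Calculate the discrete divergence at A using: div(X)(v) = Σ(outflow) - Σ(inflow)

Divergence = sum of outgoing flows = (-3) + 8 + (-11) + 14 = 8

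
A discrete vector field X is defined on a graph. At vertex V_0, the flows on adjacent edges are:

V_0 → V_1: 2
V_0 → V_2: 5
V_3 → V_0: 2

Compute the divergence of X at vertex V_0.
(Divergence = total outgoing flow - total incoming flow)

Divergence = sum of outgoing flows = 2 + 5 + (-2) = 5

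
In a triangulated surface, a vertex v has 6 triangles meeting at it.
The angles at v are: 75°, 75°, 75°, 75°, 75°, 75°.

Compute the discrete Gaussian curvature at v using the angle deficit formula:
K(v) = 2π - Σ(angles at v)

Sum of angles = 450°. K = 360° - 450° = -90° = -π/2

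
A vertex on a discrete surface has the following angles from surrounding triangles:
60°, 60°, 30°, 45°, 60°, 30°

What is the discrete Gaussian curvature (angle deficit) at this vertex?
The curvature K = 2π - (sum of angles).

Sum of angles = 285°. K = 360° - 285° = 75° = 5π/12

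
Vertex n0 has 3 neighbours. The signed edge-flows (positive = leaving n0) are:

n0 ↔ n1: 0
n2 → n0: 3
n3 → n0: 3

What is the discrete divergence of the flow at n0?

Divergence = sum of outgoing flows = 0 + (-3) + (-3) = -6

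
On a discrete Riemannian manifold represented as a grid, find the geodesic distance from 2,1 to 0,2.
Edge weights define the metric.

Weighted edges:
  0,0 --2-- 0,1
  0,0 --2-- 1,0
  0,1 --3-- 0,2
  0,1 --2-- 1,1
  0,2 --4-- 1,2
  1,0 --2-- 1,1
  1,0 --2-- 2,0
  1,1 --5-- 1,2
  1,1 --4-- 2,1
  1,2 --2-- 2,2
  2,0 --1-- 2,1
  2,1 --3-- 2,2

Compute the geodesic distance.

Shortest path: 2,1 → 2,2 → 1,2 → 0,2, total weight = 9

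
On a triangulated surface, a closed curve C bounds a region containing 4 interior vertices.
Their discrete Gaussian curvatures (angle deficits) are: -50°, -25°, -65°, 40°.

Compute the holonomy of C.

Holonomy = total enclosed curvature = (-50°) + (-25°) + (-65°) + 40° = -100°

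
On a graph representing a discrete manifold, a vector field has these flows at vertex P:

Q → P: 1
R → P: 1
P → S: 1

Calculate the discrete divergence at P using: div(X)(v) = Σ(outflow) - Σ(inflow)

Divergence = sum of outgoing flows = (-1) + (-1) + 1 = -1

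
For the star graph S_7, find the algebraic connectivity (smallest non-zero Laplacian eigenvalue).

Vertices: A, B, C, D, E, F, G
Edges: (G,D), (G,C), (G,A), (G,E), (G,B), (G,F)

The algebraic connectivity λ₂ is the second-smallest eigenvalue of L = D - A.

The star S_7 is the complete bipartite graph K_{1,6} (one hub of degree 6, 6 leaves of degree 1). The Laplacian spectrum of K_{p,q} is 0, p (multiplicity q−1), q (multiplicity p−1), p+q. With p = 1, q = 6: 0 once, 1 with multiplicity 5, and 7 once. (Check: trace L = sum of degrees = 12 = 5·1 + 7.)
Laplacian eigenvalues: [0.0, 1.0, 1.0, 1.0, 1.0, 1.0, 7.0]. Algebraic connectivity (smallest non-zero eigenvalue) = 1.0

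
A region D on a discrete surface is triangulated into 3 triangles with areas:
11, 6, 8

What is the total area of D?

11 + 6 + 8 = 25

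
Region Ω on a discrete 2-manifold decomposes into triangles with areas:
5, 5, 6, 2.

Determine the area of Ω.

5 + 5 + 6 + 2 = 18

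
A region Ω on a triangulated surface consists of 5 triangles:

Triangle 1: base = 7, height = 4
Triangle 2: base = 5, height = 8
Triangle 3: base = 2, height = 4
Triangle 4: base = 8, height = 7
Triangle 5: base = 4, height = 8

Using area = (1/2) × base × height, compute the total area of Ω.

(1/2)×7×4 + (1/2)×5×8 + (1/2)×2×4 + (1/2)×8×7 + (1/2)×4×8 = 82.0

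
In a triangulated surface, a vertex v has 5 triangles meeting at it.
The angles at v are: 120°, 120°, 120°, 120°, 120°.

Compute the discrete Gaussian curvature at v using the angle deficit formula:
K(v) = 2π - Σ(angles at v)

Sum of angles = 600°. K = 360° - 600° = -240°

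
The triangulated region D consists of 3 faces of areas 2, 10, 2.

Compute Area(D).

2 + 10 + 2 = 14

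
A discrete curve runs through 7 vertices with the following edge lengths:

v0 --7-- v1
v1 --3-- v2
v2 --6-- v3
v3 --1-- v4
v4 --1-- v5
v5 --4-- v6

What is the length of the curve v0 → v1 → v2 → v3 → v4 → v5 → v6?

Arc length = 7 + 3 + 6 + 1 + 1 + 4 = 22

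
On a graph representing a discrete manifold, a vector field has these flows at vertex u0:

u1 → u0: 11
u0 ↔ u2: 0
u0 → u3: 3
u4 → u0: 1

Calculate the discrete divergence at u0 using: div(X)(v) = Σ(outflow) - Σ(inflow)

Divergence = sum of outgoing flows = (-11) + 0 + 3 + (-1) = -9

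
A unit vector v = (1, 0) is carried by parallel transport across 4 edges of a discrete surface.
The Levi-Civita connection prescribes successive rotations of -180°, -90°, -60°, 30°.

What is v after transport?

Total rotation: (-180°) + (-90°) + (-60°) + 30° = -300° ≡ 60° (mod 360°). Final vector: (0.5000, 0.8660)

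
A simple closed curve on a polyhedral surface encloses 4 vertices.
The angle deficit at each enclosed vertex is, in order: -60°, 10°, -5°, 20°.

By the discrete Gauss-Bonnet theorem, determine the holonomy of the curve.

Holonomy = total enclosed curvature = (-60°) + 10° + (-5°) + 20° = -35°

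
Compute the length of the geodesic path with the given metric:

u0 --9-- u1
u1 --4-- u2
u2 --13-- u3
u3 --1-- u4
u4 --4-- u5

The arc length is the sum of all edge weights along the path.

Arc length = 9 + 4 + 13 + 1 + 4 = 31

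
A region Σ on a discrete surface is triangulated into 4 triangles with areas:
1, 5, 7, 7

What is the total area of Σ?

1 + 5 + 7 + 7 = 20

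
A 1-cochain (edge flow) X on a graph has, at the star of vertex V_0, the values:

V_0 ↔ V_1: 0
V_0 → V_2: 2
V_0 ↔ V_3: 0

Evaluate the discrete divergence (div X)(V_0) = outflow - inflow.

Divergence = sum of outgoing flows = 0 + 2 + 0 = 2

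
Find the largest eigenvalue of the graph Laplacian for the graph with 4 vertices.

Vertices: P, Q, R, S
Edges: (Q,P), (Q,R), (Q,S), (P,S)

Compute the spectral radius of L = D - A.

Degrees: deg(P) = 2, deg(Q) = 3, deg(R) = 1, deg(S) = 2.
L = D − A with rows/columns ordered (P, Q, R, S):
  [ 2, -1,  0, -1]
  [-1,  3, -1, -1]
  [ 0, -1,  1,  0]
  [-1, -1,  0,  2]
Characteristic polynomial: det(λI − L) = λ(λ − 1)(λ − 3)(λ − 4).
Roots: λ = 0; (λ − 1) = 0 ⇒ λ = 1; (λ − 3) = 0 ⇒ λ = 3; (λ − 4) = 0 ⇒ λ = 4.
(Check: the roots sum (with multiplicity) to 8, matching trace L = Σdeg = 2·4 = 8.)
Laplacian eigenvalues: [0.0, 1.0, 3.0, 4.0]. Largest eigenvalue (spectral radius) = 4.0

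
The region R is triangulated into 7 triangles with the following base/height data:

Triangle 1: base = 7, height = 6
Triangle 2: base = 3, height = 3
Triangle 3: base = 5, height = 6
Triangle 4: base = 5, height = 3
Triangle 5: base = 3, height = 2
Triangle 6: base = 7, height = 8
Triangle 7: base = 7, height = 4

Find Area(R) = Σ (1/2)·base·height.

(1/2)×7×6 + (1/2)×3×3 + (1/2)×5×6 + (1/2)×5×3 + (1/2)×3×2 + (1/2)×7×8 + (1/2)×7×4 = 93.0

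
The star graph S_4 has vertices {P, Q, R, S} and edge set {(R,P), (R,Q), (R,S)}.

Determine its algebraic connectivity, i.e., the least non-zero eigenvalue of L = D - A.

The star S_4 is the complete bipartite graph K_{1,3} (one hub of degree 3, 3 leaves of degree 1). The Laplacian spectrum of K_{p,q} is 0, p (multiplicity q−1), q (multiplicity p−1), p+q. With p = 1, q = 3: 0 once, 1 with multiplicity 2, and 4 once. (Check: trace L = sum of degrees = 6 = 2·1 + 4.)
Laplacian eigenvalues: [0.0, 1.0, 1.0, 4.0]. Algebraic connectivity (smallest non-zero eigenvalue) = 1.0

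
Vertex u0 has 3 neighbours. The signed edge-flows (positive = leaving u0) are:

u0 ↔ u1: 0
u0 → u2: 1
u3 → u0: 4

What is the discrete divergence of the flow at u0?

Divergence = sum of outgoing flows = 0 + 1 + (-4) = -3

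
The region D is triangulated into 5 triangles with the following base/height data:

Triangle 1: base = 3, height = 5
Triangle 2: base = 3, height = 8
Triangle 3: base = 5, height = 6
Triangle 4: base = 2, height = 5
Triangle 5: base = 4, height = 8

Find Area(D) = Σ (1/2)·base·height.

(1/2)×3×5 + (1/2)×3×8 + (1/2)×5×6 + (1/2)×2×5 + (1/2)×4×8 = 55.5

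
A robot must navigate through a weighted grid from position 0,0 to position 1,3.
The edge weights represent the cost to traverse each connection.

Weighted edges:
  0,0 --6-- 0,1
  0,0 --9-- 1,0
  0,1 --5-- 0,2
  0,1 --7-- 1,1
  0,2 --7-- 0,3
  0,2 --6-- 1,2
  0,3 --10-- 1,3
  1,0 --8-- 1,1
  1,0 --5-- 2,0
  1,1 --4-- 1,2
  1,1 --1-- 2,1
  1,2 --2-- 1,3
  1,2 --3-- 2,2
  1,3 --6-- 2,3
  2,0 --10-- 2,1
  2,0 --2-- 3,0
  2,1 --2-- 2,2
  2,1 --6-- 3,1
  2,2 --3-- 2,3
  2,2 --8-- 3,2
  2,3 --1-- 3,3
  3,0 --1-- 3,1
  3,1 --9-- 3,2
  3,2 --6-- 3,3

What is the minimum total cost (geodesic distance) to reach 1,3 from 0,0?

Shortest path: 0,0 → 0,1 → 0,2 → 1,2 → 1,3, total weight = 19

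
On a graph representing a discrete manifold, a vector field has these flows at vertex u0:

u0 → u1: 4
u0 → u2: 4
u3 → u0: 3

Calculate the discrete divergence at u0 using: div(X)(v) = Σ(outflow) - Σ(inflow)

Divergence = sum of outgoing flows = 4 + 4 + (-3) = 5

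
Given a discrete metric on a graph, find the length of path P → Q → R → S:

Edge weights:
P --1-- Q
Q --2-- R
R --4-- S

Arc length = 1 + 2 + 4 = 7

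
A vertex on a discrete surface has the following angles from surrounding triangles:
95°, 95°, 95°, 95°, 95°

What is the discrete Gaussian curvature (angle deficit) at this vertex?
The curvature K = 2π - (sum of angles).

Sum of angles = 475°. K = 360° - 475° = -115°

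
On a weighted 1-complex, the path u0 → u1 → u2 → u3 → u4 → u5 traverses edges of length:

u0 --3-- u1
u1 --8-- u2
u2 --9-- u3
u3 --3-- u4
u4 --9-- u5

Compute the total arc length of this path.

Arc length = 3 + 8 + 9 + 3 + 9 = 32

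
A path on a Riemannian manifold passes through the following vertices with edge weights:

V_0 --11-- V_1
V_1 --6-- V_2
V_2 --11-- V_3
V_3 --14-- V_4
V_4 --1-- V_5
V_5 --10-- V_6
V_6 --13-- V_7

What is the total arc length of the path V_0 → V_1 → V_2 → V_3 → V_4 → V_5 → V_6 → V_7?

Arc length = 11 + 6 + 11 + 14 + 1 + 10 + 13 = 66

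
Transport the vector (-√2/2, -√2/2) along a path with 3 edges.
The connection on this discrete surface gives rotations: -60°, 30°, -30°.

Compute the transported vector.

Total rotation: (-60°) + 30° + (-30°) = -60°. Final vector: (-0.9659, 0.2588)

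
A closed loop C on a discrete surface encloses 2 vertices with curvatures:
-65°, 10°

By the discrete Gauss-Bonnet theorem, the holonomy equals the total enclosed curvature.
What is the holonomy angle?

Holonomy = total enclosed curvature = (-65°) + 10° = -55°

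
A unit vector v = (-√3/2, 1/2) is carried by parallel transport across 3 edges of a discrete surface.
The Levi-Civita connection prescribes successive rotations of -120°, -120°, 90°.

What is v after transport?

Total rotation: (-120°) + (-120°) + 90° = -150°. Final vector: (1, 0)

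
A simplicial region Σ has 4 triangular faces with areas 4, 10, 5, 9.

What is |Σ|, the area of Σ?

4 + 10 + 5 + 9 = 28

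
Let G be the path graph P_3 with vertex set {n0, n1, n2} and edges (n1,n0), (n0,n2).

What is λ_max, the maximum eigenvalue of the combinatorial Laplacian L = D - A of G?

The path graph P_n has Laplacian eigenvalues λ_k = 2 − 2cos(kπ/n), k = 0, 1, …, n−1. Here n = 3:
k=0: 2 − 2cos(0) = 0.0; k=1: 2 − 2cos(π/3) = 1.0; k=2: 2 − 2cos(2π/3) = 3.0.
Laplacian eigenvalues: [0.0, 1.0, 3.0]. Largest eigenvalue (spectral radius) = 3.0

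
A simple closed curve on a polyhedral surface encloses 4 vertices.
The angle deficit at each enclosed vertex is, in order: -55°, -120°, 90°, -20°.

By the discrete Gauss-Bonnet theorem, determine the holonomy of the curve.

Holonomy = total enclosed curvature = (-55°) + (-120°) + 90° + (-20°) = -105°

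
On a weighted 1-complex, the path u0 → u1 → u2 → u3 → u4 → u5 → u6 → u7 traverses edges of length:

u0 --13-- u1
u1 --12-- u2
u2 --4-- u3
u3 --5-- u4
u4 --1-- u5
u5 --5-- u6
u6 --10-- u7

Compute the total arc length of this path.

Arc length = 13 + 12 + 4 + 5 + 1 + 5 + 10 = 50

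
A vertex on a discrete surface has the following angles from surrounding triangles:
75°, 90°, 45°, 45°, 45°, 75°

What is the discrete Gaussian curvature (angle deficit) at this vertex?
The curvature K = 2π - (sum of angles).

Sum of angles = 375°. K = 360° - 375° = -15°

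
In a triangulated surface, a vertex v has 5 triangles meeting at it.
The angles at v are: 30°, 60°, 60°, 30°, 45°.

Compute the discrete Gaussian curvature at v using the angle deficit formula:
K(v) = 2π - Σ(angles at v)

Sum of angles = 225°. K = 360° - 225° = 135° = 3π/4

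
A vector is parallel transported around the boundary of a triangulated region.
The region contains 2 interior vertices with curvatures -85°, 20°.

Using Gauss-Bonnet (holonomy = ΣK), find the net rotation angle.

Holonomy = total enclosed curvature = (-85°) + 20° = -65°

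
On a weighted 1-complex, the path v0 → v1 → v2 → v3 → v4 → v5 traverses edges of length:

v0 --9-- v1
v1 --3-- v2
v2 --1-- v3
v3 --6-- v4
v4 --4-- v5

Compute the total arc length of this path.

Arc length = 9 + 3 + 1 + 6 + 4 = 23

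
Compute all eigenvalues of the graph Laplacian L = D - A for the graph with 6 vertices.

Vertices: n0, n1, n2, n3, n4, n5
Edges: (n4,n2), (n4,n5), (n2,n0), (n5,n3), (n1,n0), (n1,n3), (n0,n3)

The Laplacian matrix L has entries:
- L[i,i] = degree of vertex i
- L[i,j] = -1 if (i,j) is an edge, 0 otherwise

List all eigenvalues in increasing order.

Degrees: deg(n0) = 3, deg(n1) = 2, deg(n2) = 2, deg(n3) = 3, deg(n4) = 2, deg(n5) = 2.
L = D − A with rows/columns ordered (n0, n1, n2, n3, n4, n5):
  [ 3, -1, -1, -1,  0,  0]
  [-1,  2,  0, -1,  0,  0]
  [-1,  0,  2,  0, -1,  0]
  [-1, -1,  0,  3,  0, -1]
  [ 0,  0, -1,  0,  2, -1]
  [ 0,  0,  0, -1, -1,  2]
Characteristic polynomial: det(λI − L) = λ(λ − 1)(λ² − 6λ + 7)(λ − 3)(λ − 4).
Roots: λ = 0; (λ − 1) = 0 ⇒ λ = 1; (λ² − 6λ + 7) = 0 ⇒ λ = 3 ± √2 ≈ 1.5858, 4.4142; (λ − 3) = 0 ⇒ λ = 3; (λ − 4) = 0 ⇒ λ = 4.
(Check: the roots sum (with multiplicity) to 14, matching trace L = Σdeg = 2·7 = 14.)
Laplacian eigenvalues (increasing order): [0.0, 1.0, 1.5858, 3.0, 4.0, 4.4142]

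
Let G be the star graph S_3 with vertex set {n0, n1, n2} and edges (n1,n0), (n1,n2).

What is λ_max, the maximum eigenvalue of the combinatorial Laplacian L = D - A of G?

The star S_3 is the complete bipartite graph K_{1,2} (one hub of degree 2, 2 leaves of degree 1). The Laplacian spectrum of K_{p,q} is 0, p (multiplicity q−1), q (multiplicity p−1), p+q. With p = 1, q = 2: 0 once, 1 with multiplicity 1, and 3 once. (Check: trace L = sum of degrees = 4 = 1·1 + 3.)
Laplacian eigenvalues: [0.0, 1.0, 3.0]. Largest eigenvalue (spectral radius) = 3.0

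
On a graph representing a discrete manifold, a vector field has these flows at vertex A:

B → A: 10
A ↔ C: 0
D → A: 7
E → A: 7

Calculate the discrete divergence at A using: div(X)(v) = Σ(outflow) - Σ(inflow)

Divergence = sum of outgoing flows = (-10) + 0 + (-7) + (-7) = -24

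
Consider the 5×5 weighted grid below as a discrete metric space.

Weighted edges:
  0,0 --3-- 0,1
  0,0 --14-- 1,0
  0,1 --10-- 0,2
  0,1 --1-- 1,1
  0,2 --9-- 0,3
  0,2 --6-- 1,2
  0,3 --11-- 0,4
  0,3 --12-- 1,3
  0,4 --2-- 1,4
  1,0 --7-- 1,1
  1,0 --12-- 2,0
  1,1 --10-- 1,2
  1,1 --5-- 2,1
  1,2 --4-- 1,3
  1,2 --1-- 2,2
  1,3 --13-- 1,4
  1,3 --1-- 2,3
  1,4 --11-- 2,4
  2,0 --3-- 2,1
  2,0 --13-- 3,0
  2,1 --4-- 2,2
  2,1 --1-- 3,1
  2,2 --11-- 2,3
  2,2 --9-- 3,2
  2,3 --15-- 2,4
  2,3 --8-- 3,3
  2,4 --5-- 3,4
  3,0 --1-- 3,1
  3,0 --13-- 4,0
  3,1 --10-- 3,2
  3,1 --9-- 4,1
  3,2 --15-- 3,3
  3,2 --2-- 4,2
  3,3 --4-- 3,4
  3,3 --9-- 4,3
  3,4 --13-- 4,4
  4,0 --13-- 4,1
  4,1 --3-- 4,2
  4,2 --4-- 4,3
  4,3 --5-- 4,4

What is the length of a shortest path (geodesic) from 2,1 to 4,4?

Shortest path: 2,1 → 3,1 → 4,1 → 4,2 → 4,3 → 4,4, total weight = 22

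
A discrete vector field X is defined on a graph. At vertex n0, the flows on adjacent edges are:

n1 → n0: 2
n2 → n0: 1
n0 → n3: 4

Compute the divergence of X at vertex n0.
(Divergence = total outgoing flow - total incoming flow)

Divergence = sum of outgoing flows = (-2) + (-1) + 4 = 1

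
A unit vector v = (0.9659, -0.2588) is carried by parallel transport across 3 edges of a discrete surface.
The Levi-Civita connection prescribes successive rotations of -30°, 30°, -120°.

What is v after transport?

Total rotation: (-30°) + 30° + (-120°) = -120°. Final vector: (-0.7071, -0.7071)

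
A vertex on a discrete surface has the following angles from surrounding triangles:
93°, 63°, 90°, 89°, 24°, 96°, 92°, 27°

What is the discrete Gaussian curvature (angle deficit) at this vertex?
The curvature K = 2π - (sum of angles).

Sum of angles = 574°. K = 360° - 574° = -214° = -107π/90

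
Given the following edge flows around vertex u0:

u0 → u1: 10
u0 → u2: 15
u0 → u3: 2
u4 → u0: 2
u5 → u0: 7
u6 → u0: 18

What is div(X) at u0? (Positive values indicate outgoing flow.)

Divergence = sum of outgoing flows = 10 + 15 + 2 + (-2) + (-7) + (-18) = 0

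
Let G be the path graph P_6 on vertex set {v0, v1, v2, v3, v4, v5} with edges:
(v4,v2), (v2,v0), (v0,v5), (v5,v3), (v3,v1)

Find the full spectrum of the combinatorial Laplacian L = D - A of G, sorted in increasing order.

The path graph P_n has Laplacian eigenvalues λ_k = 2 − 2cos(kπ/n), k = 0, 1, …, n−1. Here n = 6:
k=0: 2 − 2cos(0) = 0.0; k=1: 2 − 2cos(π/6) = 0.2679; k=2: 2 − 2cos(π/3) = 1.0; k=3: 2 − 2cos(π/2) = 2.0; k=4: 2 − 2cos(2π/3) = 3.0; k=5: 2 − 2cos(5π/6) = 3.7321.
Laplacian eigenvalues (increasing order): [0.0, 0.2679, 1.0, 2.0, 3.0, 3.7321]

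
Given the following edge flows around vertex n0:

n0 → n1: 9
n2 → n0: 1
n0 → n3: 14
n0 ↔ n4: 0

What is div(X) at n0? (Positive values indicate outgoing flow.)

Divergence = sum of outgoing flows = 9 + (-1) + 14 + 0 = 22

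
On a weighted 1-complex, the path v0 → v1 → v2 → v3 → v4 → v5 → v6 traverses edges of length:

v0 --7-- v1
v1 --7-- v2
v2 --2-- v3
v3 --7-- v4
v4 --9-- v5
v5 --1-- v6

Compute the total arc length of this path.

Arc length = 7 + 7 + 2 + 7 + 9 + 1 = 33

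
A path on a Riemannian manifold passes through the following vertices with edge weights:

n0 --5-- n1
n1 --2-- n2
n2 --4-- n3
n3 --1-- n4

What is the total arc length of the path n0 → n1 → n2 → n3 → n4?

Arc length = 5 + 2 + 4 + 1 = 12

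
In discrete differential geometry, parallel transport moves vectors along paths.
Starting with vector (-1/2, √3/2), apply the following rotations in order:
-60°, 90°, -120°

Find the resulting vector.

Total rotation: (-60°) + 90° + (-120°) = -90°. Final vector: (0.8660, 0.5000)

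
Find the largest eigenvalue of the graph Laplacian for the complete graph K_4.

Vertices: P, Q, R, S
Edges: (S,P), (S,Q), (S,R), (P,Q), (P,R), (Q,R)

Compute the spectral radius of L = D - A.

For the complete graph K_n, L = nI − J (J = all-ones matrix). J has eigenvalues n (once, eigenvector 𝟙) and 0 (multiplicity n−1), so L has eigenvalues 0 (once) and n (multiplicity n−1). Here n = 4: eigenvalue 0 once and 4 with multiplicity 3.
Laplacian eigenvalues: [0.0, 4.0, 4.0, 4.0]. Largest eigenvalue (spectral radius) = 4.0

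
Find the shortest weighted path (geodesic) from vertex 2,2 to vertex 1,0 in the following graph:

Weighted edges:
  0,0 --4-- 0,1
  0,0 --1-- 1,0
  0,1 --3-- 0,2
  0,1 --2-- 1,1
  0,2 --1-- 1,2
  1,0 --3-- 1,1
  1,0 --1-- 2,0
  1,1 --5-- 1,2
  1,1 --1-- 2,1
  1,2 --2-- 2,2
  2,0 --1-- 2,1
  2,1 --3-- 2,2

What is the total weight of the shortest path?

Shortest path: 2,2 → 2,1 → 2,0 → 1,0, total weight = 5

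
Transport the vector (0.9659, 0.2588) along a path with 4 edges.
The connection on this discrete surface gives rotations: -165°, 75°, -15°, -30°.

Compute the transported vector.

Total rotation: (-165°) + 75° + (-15°) + (-30°) = -135°. Final vector: (-0.5000, -0.8660)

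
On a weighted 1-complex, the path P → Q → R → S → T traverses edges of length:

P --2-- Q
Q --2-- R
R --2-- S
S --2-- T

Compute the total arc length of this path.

Arc length = 2 + 2 + 2 + 2 = 8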